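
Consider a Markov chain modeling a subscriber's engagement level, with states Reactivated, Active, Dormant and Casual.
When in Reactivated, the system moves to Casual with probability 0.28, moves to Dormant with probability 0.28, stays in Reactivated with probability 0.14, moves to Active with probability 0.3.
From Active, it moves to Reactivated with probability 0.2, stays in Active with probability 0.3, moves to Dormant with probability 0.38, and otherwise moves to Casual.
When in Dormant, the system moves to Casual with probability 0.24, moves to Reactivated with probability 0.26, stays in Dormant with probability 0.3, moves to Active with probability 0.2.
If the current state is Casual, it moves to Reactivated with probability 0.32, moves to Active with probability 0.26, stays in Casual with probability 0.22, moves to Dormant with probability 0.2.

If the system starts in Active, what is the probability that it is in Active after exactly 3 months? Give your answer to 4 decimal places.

Propagate the distribution vector 3 months from Active.
After 0 months: (0.0000, 1.0000, 0.0000, 0.0000)
After 1 month: (0.2000, 0.3000, 0.3800, 0.1200)
After 2 months: (0.2252, 0.2572, 0.3080, 0.2096)
After 3 months: (0.2301, 0.2608, 0.2951, 0.2140)
P(in Active after 3 months) = 0.2608

0.2608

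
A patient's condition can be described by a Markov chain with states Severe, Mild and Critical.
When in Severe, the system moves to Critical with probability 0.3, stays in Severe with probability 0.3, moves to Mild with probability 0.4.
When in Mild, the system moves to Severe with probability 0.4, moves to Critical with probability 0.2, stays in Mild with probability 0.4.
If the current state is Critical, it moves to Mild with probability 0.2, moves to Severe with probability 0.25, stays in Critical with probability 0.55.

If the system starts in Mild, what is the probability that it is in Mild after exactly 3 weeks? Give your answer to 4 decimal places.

0.3380

Propagate the distribution vector 3 weeks from Mild.
After 0 weeks: (0.0000, 1.0000, 0.0000)
After 1 week: (0.4000, 0.4000, 0.2000)
After 2 weeks: (0.3300, 0.3600, 0.3100)
After 3 weeks: (0.3205, 0.3380, 0.3415)
P(in Mild after 3 weeks) = 0.3380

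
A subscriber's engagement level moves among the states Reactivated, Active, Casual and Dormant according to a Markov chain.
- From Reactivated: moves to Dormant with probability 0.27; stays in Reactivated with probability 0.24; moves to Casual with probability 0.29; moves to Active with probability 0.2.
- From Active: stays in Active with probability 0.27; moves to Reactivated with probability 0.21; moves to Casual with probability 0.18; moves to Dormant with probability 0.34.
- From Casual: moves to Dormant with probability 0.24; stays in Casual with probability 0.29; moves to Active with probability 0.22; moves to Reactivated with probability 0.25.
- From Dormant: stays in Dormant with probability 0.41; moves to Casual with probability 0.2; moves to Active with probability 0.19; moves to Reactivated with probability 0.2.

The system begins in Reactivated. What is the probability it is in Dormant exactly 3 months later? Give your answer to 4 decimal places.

Propagate the distribution vector 3 months from Reactivated.
After 0 months: (1.0000, 0.0000, 0.0000, 0.0000)
After 1 month: (0.2400, 0.2000, 0.2900, 0.2700)
After 2 months: (0.2261, 0.2171, 0.2437, 0.3131)
After 3 months: (0.2234, 0.2169, 0.2379, 0.3217)
P(in Dormant after 3 months) = 0.3217

0.3217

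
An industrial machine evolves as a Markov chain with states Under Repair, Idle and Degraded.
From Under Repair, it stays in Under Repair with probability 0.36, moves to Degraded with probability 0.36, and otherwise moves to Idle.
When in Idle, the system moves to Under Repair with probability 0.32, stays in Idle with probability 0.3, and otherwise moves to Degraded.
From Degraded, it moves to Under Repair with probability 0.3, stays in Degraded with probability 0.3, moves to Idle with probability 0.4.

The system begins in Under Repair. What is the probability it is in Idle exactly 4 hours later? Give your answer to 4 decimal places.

Propagate the distribution vector 4 hours from Under Repair.
After 0 hours: (1.0000, 0.0000, 0.0000)
After 1 hour: (0.3600, 0.2800, 0.3600)
After 2 hours: (0.3272, 0.3288, 0.3440)
After 3 hours: (0.3262, 0.3279, 0.3459)
After 4 hours: (0.3261, 0.3281, 0.3458)
P(in Idle after 4 hours) = 0.3281

0.3281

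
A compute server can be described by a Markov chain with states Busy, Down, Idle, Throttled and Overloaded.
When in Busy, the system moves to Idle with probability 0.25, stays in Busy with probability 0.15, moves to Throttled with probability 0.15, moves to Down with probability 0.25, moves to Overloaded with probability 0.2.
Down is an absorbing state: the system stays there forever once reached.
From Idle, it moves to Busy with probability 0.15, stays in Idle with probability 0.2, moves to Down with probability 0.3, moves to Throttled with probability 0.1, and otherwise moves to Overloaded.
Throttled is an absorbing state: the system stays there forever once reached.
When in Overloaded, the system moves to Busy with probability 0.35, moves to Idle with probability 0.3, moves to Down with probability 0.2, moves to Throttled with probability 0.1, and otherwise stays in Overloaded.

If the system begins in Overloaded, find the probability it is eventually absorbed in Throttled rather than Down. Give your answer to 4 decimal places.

Let h(s) be the probability of absorption at Throttled starting from transient state s. Then h(Throttled) = 1 and h(Down) = 0. By first-step analysis:
h(Busy) = 0.15·h(Busy) + 0.25·0 + 0.25·h(Idle) + 0.15·1 + 0.2·h(Overloaded)
h(Idle) = 0.15·h(Busy) + 0.3·0 + 0.2·h(Idle) + 0.1·1 + 0.25·h(Overloaded)
h(Overloaded) = 0.35·h(Busy) + 0.2·0 + 0.3·h(Idle) + 0.1·1 + 0.05·h(Overloaded)
Solving: h(Busy) = 0.3366, h(Idle) = 0.2882, h(Overloaded) = 0.3203.
Starting from Overloaded, the probability is 0.3203.

0.3203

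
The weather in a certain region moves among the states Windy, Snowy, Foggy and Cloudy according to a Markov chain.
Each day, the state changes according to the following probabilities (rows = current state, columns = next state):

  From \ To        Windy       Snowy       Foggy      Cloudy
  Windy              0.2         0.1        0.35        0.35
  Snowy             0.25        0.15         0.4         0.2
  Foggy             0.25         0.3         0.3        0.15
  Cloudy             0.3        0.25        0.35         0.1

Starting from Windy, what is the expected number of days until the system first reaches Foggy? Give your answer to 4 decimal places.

Let t(s) be the expected number of days to first reach Foggy from state s, with t(Foggy) = 0. Conditioning on the first day:
t(Windy) = 1 + 0.2·t(Windy) + 0.1·t(Snowy) + 0.35·t(Cloudy)
t(Snowy) = 1 + 0.25·t(Windy) + 0.15·t(Snowy) + 0.2·t(Cloudy)
t(Cloudy) = 1 + 0.3·t(Windy) + 0.25·t(Snowy) + 0.1·t(Cloudy)
Solving: t(Windy) = 2.7985, t(Snowy) = 2.6539, t(Cloudy) = 2.7812.
Expected days from Windy to Foggy: 2.7985.

2.7985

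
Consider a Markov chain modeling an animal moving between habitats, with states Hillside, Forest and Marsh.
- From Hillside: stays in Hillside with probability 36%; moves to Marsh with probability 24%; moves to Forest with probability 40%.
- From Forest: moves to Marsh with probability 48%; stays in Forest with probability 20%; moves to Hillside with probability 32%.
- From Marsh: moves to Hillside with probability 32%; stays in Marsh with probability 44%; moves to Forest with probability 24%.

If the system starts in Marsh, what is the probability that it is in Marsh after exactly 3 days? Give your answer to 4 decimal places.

0.3847

Propagate the distribution vector 3 days from Marsh.
After 0 days: (0.0000, 0.0000, 1.0000)
After 1 day: (0.3200, 0.2400, 0.4400)
After 2 days: (0.3328, 0.2816, 0.3856)
After 3 days: (0.3333, 0.2820, 0.3847)
P(in Marsh after 3 days) = 0.3847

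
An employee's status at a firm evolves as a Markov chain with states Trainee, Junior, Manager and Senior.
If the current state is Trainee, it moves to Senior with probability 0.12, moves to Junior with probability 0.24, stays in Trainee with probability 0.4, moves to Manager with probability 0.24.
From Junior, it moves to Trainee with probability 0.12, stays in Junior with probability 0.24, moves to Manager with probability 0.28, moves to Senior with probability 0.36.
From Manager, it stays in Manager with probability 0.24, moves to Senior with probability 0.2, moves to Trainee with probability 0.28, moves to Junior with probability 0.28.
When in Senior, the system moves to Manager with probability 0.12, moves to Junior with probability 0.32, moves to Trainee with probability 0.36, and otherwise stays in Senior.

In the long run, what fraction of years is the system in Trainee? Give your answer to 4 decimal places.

Let the stationary distribution be π with π = πP and π_1 + π_2 + π_3 + π_4 = 1.
π_1 = 0.4·π_1 + 0.12·π_2 + 0.28·π_3 + 0.36·π_4
π_2 = 0.24·π_1 + 0.24·π_2 + 0.28·π_3 + 0.32·π_4
π_3 = 0.24·π_1 + 0.28·π_2 + 0.24·π_3 + 0.12·π_4
Solving with the normalization constraint gives π = (0.2897, 0.2665, 0.2243, 0.2195).
So the stationary probability of Trainee is 0.2897.

0.2897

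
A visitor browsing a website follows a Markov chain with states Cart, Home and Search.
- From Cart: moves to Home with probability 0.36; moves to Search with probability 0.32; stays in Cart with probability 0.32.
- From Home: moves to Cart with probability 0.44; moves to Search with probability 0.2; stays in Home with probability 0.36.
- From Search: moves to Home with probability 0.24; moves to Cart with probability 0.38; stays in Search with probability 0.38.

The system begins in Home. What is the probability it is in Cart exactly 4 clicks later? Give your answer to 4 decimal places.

Propagate the distribution vector 4 clicks from Home.
After 0 clicks: (0.0000, 1.0000, 0.0000)
After 1 click: (0.4400, 0.3600, 0.2000)
After 2 clicks: (0.3752, 0.3360, 0.2888)
After 3 clicks: (0.3776, 0.3253, 0.2970)
After 4 clicks: (0.3769, 0.3244, 0.2988)
P(in Cart after 4 clicks) = 0.3769

0.3769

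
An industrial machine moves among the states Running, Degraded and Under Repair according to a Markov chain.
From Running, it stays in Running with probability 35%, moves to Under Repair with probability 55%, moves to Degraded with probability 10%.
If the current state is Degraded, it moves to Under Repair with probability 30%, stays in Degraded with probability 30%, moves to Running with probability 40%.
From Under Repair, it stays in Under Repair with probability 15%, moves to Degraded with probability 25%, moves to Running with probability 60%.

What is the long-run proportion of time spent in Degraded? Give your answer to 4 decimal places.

0.1922

Let the stationary distribution be π with π = πP and π_1 + π_2 + π_3 = 1.
π_1 = 0.35·π_1 + 0.4·π_2 + 0.6·π_3
π_2 = 0.1·π_1 + 0.3·π_2 + 0.25·π_3
Solving with the normalization constraint gives π = (0.4492, 0.1922, 0.3585).
So the stationary probability of Degraded is 0.1922.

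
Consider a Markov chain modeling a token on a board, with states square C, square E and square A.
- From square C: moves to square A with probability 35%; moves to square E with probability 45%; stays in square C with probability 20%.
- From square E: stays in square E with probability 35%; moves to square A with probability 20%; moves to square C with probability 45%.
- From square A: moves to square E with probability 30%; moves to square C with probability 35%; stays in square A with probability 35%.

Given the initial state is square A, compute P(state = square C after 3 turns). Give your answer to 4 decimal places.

0.3376

Propagate the distribution vector 3 turns from square A.
After 0 turns: (0.0000, 0.0000, 1.0000)
After 1 turn: (0.3500, 0.3000, 0.3500)
After 2 turns: (0.3275, 0.3675, 0.3050)
After 3 turns: (0.3376, 0.3675, 0.2949)
P(in square C after 3 turns) = 0.3376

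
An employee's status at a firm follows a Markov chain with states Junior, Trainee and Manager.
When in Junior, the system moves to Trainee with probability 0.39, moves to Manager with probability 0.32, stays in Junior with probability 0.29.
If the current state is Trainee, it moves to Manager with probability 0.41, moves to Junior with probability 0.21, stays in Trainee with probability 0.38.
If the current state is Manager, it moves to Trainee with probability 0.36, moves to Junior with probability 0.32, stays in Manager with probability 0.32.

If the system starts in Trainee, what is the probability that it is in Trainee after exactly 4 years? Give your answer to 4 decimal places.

Propagate the distribution vector 4 years from Trainee.
After 0 years: (0.0000, 1.0000, 0.0000)
After 1 year: (0.2100, 0.3800, 0.4100)
After 2 years: (0.2719, 0.3739, 0.3542)
After 3 years: (0.2707, 0.3756, 0.3537)
After 4 years: (0.2706, 0.3756, 0.3538)
P(in Trainee after 4 years) = 0.3756

0.3756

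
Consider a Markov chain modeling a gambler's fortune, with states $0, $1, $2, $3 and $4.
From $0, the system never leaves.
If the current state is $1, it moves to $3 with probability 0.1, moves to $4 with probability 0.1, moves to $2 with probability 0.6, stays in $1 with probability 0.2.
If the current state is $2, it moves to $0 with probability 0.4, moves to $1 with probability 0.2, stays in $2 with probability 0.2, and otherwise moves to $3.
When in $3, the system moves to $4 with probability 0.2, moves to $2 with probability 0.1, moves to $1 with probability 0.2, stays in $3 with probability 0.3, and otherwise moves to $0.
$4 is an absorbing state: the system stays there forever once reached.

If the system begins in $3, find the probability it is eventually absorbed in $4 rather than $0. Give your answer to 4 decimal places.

Let h(s) be the probability of absorption at $4 starting from transient state s. Then h($4) = 1 and h($0) = 0. By first-step analysis:
h($1) = 0.2·h($1) + 0.6·h($2) + 0.1·h($3) + 0.1·1
h($2) = 0.4·0 + 0.2·h($1) + 0.2·h($2) + 0.2·h($3)
h($3) = 0.2·0 + 0.2·h($1) + 0.1·h($2) + 0.3·h($3) + 0.2·1
Solving: h($1) = 0.3072, h($2) = 0.1765, h($3) = 0.3987.
Starting from $3, the probability is 0.3987.

0.3987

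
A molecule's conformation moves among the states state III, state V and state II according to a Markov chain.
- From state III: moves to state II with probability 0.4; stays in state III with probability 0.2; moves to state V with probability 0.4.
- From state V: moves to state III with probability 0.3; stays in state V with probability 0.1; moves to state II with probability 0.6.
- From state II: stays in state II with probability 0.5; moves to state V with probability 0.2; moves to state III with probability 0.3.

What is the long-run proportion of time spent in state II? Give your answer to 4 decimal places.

Let the stationary distribution be π with π = πP and π_1 + π_2 + π_3 = 1.
π_1 = 0.2·π_1 + 0.3·π_2 + 0.3·π_3
π_2 = 0.4·π_1 + 0.1·π_2 + 0.2·π_3
Solving with the normalization constraint gives π = (0.2727, 0.2314, 0.4959).
So the stationary probability of state II is 0.4959.

0.4959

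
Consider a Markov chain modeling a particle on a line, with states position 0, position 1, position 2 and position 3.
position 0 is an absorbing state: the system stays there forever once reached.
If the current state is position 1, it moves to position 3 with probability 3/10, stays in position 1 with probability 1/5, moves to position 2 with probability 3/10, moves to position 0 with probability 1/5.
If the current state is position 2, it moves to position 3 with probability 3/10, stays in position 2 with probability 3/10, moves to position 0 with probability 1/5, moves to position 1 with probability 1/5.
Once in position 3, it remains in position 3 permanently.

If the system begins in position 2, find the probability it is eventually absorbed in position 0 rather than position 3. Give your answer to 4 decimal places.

0.4000

Let h(s) be the probability of absorption at position 0 starting from transient state s. Then h(position 0) = 1 and h(position 3) = 0. By first-step analysis:
h(position 1) = 0.2·1 + 0.2·h(position 1) + 0.3·h(position 2) + 0.3·0
h(position 2) = 0.2·1 + 0.2·h(position 1) + 0.3·h(position 2) + 0.3·0
Solving: h(position 1) = 0.4000, h(position 2) = 0.4000.
Starting from position 2, the probability is 0.4000.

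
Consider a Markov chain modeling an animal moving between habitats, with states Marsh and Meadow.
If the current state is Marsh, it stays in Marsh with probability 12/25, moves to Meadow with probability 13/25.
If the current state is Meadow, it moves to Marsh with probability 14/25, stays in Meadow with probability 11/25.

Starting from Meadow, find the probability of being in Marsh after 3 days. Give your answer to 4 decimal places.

0.5188

Propagate the distribution vector 3 days from Meadow.
After 0 days: (0.0000, 1.0000)
After 1 day: (0.5600, 0.4400)
After 2 days: (0.5152, 0.4848)
After 3 days: (0.5188, 0.4812)
P(in Marsh after 3 days) = 0.5188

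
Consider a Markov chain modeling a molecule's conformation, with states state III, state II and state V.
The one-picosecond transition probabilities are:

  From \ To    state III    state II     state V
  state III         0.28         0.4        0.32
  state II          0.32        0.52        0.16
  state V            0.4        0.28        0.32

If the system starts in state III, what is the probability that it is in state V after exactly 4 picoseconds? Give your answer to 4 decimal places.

0.2531

Propagate the distribution vector 4 picoseconds from state III.
After 0 picoseconds: (1.0000, 0.0000, 0.0000)
After 1 picosecond: (0.2800, 0.4000, 0.3200)
After 2 picoseconds: (0.3344, 0.4096, 0.2560)
After 3 picoseconds: (0.3271, 0.4184, 0.2545)
After 4 picoseconds: (0.3273, 0.4197, 0.2531)
P(in state V after 4 picoseconds) = 0.2531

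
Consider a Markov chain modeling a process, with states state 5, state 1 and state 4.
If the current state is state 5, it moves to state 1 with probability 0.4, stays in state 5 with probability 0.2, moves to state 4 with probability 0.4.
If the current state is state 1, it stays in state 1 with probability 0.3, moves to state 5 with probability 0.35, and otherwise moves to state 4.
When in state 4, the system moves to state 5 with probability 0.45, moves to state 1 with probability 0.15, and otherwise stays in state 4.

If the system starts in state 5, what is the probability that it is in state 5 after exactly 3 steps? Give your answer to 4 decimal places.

0.3340

Propagate the distribution vector 3 steps from state 5.
After 0 steps: (1.0000, 0.0000, 0.0000)
After 1 step: (0.2000, 0.4000, 0.4000)
After 2 steps: (0.3600, 0.2600, 0.3800)
After 3 steps: (0.3340, 0.2790, 0.3870)
P(in state 5 after 3 steps) = 0.3340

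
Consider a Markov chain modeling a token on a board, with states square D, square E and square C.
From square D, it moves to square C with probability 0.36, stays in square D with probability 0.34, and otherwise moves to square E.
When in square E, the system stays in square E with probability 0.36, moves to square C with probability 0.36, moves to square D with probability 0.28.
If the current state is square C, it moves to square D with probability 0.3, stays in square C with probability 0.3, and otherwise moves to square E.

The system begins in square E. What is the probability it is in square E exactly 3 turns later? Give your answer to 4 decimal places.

0.3553

Propagate the distribution vector 3 turns from square E.
After 0 turns: (0.0000, 1.0000, 0.0000)
After 1 turn: (0.2800, 0.3600, 0.3600)
After 2 turns: (0.3040, 0.3576, 0.3384)
After 3 turns: (0.3050, 0.3553, 0.3397)
P(in square E after 3 turns) = 0.3553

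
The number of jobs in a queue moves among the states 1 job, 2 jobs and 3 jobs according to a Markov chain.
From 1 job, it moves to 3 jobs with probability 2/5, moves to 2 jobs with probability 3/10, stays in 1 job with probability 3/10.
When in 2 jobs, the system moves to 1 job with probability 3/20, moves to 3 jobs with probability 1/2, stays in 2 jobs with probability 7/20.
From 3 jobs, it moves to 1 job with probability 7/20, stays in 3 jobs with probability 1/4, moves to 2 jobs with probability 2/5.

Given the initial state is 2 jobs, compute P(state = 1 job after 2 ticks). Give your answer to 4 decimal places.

0.2725

Sum over the intermediate state after 1 tick:
P = P(2 jobs→1 job)·P(1 job→1 job) + P(2 jobs→2 jobs)·P(2 jobs→1 job) + P(2 jobs→3 jobs)·P(3 jobs→1 job)
  = 0.15×0.3 + 0.35×0.15 + 0.5×0.35
  = 0.0450 + 0.0525 + 0.1750 = 0.2725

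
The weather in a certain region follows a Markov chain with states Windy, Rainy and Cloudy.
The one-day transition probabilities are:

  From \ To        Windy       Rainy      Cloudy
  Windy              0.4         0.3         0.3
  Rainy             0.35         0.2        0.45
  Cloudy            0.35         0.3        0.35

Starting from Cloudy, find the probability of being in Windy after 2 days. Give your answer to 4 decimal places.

Sum over the intermediate state after 1 day:
P = P(Cloudy→Windy)·P(Windy→Windy) + P(Cloudy→Rainy)·P(Rainy→Windy) + P(Cloudy→Cloudy)·P(Cloudy→Windy)
  = 0.35×0.4 + 0.3×0.35 + 0.35×0.35
  = 0.1400 + 0.1050 + 0.1225 = 0.3675

0.3675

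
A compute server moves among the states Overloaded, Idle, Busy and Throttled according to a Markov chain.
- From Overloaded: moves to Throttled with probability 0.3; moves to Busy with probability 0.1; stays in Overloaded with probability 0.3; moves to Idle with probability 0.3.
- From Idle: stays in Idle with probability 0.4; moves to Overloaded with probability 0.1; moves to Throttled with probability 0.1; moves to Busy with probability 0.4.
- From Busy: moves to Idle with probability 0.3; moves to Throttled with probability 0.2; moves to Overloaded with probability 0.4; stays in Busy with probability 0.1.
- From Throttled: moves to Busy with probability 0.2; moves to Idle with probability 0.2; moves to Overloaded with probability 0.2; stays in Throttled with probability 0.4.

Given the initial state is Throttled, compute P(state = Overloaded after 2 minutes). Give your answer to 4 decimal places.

0.2400

Propagate the distribution vector 2 minutes from Throttled.
After 0 minutes: (0.0000, 0.0000, 0.0000, 1.0000)
After 1 minute: (0.2000, 0.2000, 0.2000, 0.4000)
After 2 minutes: (0.2400, 0.2800, 0.2000, 0.2800)
P(in Overloaded after 2 minutes) = 0.2400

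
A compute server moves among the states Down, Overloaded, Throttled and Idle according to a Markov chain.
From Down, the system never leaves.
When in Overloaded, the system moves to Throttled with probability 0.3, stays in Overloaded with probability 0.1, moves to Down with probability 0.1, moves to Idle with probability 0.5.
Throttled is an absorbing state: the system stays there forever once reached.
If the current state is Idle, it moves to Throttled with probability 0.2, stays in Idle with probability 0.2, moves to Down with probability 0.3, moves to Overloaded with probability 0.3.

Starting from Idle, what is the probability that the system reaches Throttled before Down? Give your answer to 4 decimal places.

0.4737

Let h(s) be the probability of absorption at Throttled starting from transient state s. Then h(Throttled) = 1 and h(Down) = 0. By first-step analysis:
h(Overloaded) = 0.1·0 + 0.1·h(Overloaded) + 0.3·1 + 0.5·h(Idle)
h(Idle) = 0.3·0 + 0.3·h(Overloaded) + 0.2·1 + 0.2·h(Idle)
Solving: h(Overloaded) = 0.5965, h(Idle) = 0.4737.
Starting from Idle, the probability is 0.4737.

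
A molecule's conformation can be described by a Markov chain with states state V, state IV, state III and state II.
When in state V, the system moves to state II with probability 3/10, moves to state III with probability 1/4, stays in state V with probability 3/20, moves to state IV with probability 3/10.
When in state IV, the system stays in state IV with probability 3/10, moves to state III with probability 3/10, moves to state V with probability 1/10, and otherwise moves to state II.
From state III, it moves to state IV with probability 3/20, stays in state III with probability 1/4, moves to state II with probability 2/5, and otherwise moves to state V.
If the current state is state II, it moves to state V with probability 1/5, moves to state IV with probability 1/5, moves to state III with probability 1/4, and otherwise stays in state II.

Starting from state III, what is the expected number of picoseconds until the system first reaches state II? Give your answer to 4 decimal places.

Let t(s) be the expected number of picoseconds to first reach state II from state s, with t(state II) = 0. Conditioning on the first picosecond:
t(state V) = 1 + 0.15·t(state V) + 0.3·t(state IV) + 0.25·t(state III)
t(state IV) = 1 + 0.1·t(state V) + 0.3·t(state IV) + 0.3·t(state III)
t(state III) = 1 + 0.2·t(state V) + 0.15·t(state IV) + 0.25·t(state III)
Solving: t(state V) = 3.0646, t(state IV) = 3.0494, t(state III) = 2.7605.
Expected picoseconds from state III to state II: 2.7605.

2.7605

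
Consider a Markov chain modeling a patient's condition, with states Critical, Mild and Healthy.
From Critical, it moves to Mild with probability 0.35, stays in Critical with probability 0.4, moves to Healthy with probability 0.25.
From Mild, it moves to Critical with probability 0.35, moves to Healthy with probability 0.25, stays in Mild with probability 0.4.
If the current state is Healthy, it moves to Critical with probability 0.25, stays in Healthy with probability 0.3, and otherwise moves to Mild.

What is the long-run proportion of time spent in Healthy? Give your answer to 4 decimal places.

Let the stationary distribution be π with π = πP and π_1 + π_2 + π_3 = 1.
π_1 = 0.4·π_1 + 0.35·π_2 + 0.25·π_3
π_2 = 0.35·π_1 + 0.4·π_2 + 0.45·π_3
Solving with the normalization constraint gives π = (0.3407, 0.3961, 0.2632).
So the stationary probability of Healthy is 0.2632.

0.2632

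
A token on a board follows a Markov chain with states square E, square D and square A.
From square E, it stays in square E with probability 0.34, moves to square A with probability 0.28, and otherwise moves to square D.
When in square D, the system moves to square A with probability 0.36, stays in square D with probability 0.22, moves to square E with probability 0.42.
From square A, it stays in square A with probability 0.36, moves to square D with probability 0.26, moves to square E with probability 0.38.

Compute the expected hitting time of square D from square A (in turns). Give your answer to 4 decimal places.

3.2911

Let t(s) be the expected number of turns to first reach square D from state s, with t(square D) = 0. Conditioning on the first turn:
t(square E) = 1 + 0.34·t(square E) + 0.28·t(square A)
t(square A) = 1 + 0.38·t(square E) + 0.36·t(square A)
Solving: t(square E) = 2.9114, t(square A) = 3.2911.
Expected turns from square A to square D: 3.2911.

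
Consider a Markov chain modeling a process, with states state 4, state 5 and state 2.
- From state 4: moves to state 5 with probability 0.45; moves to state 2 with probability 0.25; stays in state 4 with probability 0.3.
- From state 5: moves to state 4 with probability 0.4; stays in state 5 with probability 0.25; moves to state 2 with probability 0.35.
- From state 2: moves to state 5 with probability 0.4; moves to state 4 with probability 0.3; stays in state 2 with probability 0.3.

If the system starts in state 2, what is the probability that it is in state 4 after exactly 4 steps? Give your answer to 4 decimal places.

0.3364

Propagate the distribution vector 4 steps from state 2.
After 0 steps: (0.0000, 0.0000, 1.0000)
After 1 step: (0.3000, 0.4000, 0.3000)
After 2 steps: (0.3400, 0.3550, 0.3050)
After 3 steps: (0.3355, 0.3638, 0.3008)
After 4 steps: (0.3364, 0.3622, 0.3014)
P(in state 4 after 4 steps) = 0.3364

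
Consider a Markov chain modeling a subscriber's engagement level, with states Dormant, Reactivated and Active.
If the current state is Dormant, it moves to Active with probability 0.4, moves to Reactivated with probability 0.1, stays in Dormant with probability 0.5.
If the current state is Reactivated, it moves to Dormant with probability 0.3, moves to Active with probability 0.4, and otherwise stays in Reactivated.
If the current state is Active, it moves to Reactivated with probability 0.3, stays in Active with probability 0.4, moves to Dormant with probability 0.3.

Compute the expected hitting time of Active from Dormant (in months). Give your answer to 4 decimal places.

2.5000

Let t(s) be the expected number of months to first reach Active from state s, with t(Active) = 0. Conditioning on the first month:
t(Dormant) = 1 + 0.5·t(Dormant) + 0.1·t(Reactivated)
t(Reactivated) = 1 + 0.3·t(Dormant) + 0.3·t(Reactivated)
Solving: t(Dormant) = 2.5000, t(Reactivated) = 2.5000.
Expected months from Dormant to Active: 2.5000.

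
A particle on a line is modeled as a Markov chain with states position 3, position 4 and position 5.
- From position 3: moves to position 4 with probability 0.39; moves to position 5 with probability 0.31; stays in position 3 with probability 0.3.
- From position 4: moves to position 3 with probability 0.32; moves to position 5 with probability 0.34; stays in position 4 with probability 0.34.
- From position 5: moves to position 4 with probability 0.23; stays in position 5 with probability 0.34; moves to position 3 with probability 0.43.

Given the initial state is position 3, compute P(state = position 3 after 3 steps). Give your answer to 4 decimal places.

0.3494

Propagate the distribution vector 3 steps from position 3.
After 0 steps: (1.0000, 0.0000, 0.0000)
After 1 step: (0.3000, 0.3900, 0.3100)
After 2 steps: (0.3481, 0.3209, 0.3310)
After 3 steps: (0.3494, 0.3210, 0.3296)
P(in position 3 after 3 steps) = 0.3494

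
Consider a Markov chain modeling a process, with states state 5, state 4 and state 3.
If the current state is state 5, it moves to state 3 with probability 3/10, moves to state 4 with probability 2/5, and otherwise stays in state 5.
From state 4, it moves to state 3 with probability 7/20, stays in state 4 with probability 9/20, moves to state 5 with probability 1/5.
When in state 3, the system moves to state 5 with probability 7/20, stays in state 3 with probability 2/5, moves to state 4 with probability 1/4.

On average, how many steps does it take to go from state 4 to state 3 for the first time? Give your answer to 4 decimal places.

Let t(s) be the expected number of steps to first reach state 3 from state s, with t(state 3) = 0. Conditioning on the first step:
t(state 5) = 1 + 0.3·t(state 5) + 0.4·t(state 4)
t(state 4) = 1 + 0.2·t(state 5) + 0.45·t(state 4)
Solving: t(state 5) = 3.1148, t(state 4) = 2.9508.
Expected steps from state 4 to state 3: 2.9508.

2.9508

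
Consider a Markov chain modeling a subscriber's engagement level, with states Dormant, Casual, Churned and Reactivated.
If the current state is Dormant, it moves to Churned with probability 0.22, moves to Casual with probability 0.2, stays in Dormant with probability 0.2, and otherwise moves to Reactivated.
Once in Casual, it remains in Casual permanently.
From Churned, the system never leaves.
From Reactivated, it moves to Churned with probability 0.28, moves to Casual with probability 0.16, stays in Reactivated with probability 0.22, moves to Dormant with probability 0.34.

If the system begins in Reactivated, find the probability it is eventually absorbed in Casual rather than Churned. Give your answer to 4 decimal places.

Let h(s) be the probability of absorption at Casual starting from transient state s. Then h(Casual) = 1 and h(Churned) = 0. By first-step analysis:
h(Dormant) = 0.2·h(Dormant) + 0.2·1 + 0.22·0 + 0.38·h(Reactivated)
h(Reactivated) = 0.34·h(Dormant) + 0.16·1 + 0.28·0 + 0.22·h(Reactivated)
Solving: h(Dormant) = 0.4382, h(Reactivated) = 0.3961.
Starting from Reactivated, the probability is 0.3961.

0.3961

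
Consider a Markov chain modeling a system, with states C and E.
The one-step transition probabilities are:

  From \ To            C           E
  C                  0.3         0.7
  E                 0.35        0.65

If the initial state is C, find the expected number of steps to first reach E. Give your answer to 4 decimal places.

1.4286

Let t(s) be the expected number of steps to first reach E from state s, with t(E) = 0. Conditioning on the first step:
t(C) = 1 + 0.3·t(C)
Solving: t(C) = 1.4286.
Expected steps from C to E: 1.4286.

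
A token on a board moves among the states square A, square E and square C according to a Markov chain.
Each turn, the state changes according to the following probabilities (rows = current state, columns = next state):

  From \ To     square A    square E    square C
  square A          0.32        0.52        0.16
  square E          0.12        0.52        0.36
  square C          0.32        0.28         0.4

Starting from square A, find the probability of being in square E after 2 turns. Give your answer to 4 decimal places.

0.4816

Sum over the intermediate state after 1 turn:
P = P(square A→square A)·P(square A→square E) + P(square A→square E)·P(square E→square E) + P(square A→square C)·P(square C→square E)
  = 0.32×0.52 + 0.52×0.52 + 0.16×0.28
  = 0.1664 + 0.2704 + 0.0448 = 0.4816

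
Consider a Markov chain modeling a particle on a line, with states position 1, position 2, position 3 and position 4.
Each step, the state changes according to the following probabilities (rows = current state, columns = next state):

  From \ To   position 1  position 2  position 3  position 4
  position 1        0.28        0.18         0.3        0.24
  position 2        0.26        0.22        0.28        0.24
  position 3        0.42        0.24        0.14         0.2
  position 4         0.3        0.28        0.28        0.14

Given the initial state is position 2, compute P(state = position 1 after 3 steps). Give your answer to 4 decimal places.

0.3139

Propagate the distribution vector 3 steps from position 2.
After 0 steps: (0.0000, 1.0000, 0.0000, 0.0000)
After 1 step: (0.2600, 0.2200, 0.2800, 0.2400)
After 2 steps: (0.3196, 0.2296, 0.2460, 0.2048)
After 3 steps: (0.3139, 0.2244, 0.2520, 0.2097)
P(in position 1 after 3 steps) = 0.3139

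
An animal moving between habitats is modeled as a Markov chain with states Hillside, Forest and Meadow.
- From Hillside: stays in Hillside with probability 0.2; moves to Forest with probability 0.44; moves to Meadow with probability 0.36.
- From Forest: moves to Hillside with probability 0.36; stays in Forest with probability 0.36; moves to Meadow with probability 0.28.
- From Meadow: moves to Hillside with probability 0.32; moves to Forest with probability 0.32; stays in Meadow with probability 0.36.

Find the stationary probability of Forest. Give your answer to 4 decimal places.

0.3707

Let the stationary distribution be π with π = πP and π_1 + π_2 + π_3 = 1.
π_1 = 0.2·π_1 + 0.36·π_2 + 0.32·π_3
π_2 = 0.44·π_1 + 0.36·π_2 + 0.32·π_3
Solving with the normalization constraint gives π = (0.2990, 0.3707, 0.3303).
So the stationary probability of Forest is 0.3707.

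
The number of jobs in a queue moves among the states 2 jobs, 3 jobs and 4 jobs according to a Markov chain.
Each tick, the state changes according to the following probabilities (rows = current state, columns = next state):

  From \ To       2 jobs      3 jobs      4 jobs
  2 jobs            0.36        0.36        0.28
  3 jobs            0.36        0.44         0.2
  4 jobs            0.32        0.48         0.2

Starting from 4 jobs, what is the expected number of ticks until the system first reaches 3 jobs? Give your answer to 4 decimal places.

2.2727

Let t(s) be the expected number of ticks to first reach 3 jobs from state s, with t(3 jobs) = 0. Conditioning on the first tick:
t(2 jobs) = 1 + 0.36·t(2 jobs) + 0.28·t(4 jobs)
t(4 jobs) = 1 + 0.32·t(2 jobs) + 0.2·t(4 jobs)
Solving: t(2 jobs) = 2.5568, t(4 jobs) = 2.2727.
Expected ticks from 4 jobs to 3 jobs: 2.2727.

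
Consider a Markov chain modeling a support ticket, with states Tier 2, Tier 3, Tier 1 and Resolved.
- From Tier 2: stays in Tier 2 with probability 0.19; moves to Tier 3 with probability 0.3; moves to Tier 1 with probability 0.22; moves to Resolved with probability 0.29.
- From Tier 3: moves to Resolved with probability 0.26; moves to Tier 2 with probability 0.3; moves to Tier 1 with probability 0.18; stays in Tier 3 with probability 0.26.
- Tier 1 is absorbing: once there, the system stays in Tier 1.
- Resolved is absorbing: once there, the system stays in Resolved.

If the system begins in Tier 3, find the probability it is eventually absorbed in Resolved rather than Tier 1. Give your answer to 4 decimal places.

Let h(s) be the probability of absorption at Resolved starting from transient state s. Then h(Resolved) = 1 and h(Tier 1) = 0. By first-step analysis:
h(Tier 2) = 0.19·h(Tier 2) + 0.3·h(Tier 3) + 0.22·0 + 0.29·1
h(Tier 3) = 0.3·h(Tier 2) + 0.26·h(Tier 3) + 0.18·0 + 0.26·1
Solving: h(Tier 2) = 0.5744, h(Tier 3) = 0.5842.
Starting from Tier 3, the probability is 0.5842.

0.5842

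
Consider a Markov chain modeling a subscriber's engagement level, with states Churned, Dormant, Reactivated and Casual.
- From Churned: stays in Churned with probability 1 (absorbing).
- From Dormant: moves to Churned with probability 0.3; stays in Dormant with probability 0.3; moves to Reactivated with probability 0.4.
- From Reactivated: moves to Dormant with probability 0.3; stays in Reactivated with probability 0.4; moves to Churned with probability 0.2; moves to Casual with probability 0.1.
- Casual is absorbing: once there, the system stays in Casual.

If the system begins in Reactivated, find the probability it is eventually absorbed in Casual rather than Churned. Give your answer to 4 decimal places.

Let h(s) be the probability of absorption at Casual starting from transient state s. Then h(Casual) = 1 and h(Churned) = 0. By first-step analysis:
h(Dormant) = 0.3·0 + 0.3·h(Dormant) + 0.4·h(Reactivated)
h(Reactivated) = 0.2·0 + 0.3·h(Dormant) + 0.4·h(Reactivated) + 0.1·1
Solving: h(Dormant) = 0.1333, h(Reactivated) = 0.2333.
Starting from Reactivated, the probability is 0.2333.

0.2333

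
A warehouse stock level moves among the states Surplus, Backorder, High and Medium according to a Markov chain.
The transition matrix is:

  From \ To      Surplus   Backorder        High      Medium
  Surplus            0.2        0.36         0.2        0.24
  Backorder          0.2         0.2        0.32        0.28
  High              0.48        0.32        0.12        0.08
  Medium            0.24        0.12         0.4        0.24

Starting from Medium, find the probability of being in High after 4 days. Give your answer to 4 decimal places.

0.2545

Propagate the distribution vector 4 days from Medium.
After 0 days: (0.0000, 0.0000, 0.0000, 1.0000)
After 1 day: (0.2400, 0.1200, 0.4000, 0.2400)
After 2 days: (0.3216, 0.2672, 0.2304, 0.1808)
After 3 days: (0.2717, 0.2646, 0.2498, 0.2138)
After 4 days: (0.2785, 0.2563, 0.2545, 0.2106)
P(in High after 4 days) = 0.2545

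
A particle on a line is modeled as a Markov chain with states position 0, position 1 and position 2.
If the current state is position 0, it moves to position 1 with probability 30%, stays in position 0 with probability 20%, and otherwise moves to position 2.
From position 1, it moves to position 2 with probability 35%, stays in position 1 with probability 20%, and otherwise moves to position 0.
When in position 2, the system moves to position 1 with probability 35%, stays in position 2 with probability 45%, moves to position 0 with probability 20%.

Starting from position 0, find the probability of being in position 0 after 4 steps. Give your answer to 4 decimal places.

Propagate the distribution vector 4 steps from position 0.
After 0 steps: (1.0000, 0.0000, 0.0000)
After 1 step: (0.2000, 0.3000, 0.5000)
After 2 steps: (0.2750, 0.2950, 0.4300)
After 3 steps: (0.2738, 0.2920, 0.4343)
After 4 steps: (0.2730, 0.2925, 0.4345)
P(in position 0 after 4 steps) = 0.2730

0.2730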